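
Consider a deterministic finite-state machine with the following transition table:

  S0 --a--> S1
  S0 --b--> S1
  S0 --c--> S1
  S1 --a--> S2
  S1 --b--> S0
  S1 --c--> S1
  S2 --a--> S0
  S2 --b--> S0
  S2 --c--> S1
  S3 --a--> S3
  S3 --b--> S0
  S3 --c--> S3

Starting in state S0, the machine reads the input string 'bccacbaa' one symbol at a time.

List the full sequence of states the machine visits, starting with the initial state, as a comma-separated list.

Start: S0
  read 'b': S0 --b--> S1
  read 'c': S1 --c--> S1
  read 'c': S1 --c--> S1
  read 'a': S1 --a--> S2
  read 'c': S2 --c--> S1
  read 'b': S1 --b--> S0
  read 'a': S0 --a--> S1
  read 'a': S1 --a--> S2

Answer: S0, S1, S1, S1, S2, S1, S0, S1, S2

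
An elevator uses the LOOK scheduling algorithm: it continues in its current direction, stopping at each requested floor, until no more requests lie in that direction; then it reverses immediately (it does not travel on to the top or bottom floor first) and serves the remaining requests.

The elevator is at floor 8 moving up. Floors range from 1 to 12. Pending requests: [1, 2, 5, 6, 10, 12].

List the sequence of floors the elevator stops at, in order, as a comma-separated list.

Current: 8, moving UP
Serve above first (ascending): [10, 12]
Then reverse, serve below (descending): [6, 5, 2, 1]

Answer: 10, 12, 6, 5, 2, 1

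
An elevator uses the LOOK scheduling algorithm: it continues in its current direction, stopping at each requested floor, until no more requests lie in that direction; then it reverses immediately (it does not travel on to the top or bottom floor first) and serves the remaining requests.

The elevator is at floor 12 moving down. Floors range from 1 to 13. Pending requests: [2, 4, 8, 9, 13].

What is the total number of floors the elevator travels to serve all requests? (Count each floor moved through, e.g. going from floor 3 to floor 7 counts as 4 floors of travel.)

Answer: 21

Derivation:
Start at floor 12 moving down, LOOK stop order: [9, 8, 4, 2, 13]
  12 → 9: |9-12| = 3, total = 3
  9 → 8: |8-9| = 1, total = 4
  8 → 4: |4-8| = 4, total = 8
  4 → 2: |2-4| = 2, total = 10
  2 → 13: |13-2| = 11, total = 21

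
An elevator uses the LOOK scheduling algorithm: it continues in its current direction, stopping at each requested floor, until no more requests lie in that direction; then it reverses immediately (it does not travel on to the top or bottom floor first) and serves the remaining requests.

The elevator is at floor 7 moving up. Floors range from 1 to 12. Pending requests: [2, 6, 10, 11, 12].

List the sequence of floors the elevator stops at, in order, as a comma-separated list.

Current: 7, moving UP
Serve above first (ascending): [10, 11, 12]
Then reverse, serve below (descending): [6, 2]

Answer: 10, 11, 12, 6, 2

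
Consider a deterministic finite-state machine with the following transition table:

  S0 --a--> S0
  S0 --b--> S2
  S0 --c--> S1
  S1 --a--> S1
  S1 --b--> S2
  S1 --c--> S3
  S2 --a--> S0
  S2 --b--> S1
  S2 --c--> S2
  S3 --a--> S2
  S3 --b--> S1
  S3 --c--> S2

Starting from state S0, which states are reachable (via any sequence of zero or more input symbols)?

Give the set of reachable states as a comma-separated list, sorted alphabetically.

BFS from S0:
  visit S0: S0--a-->S0 (seen), S0--b-->S2 (new), S0--c-->S1 (new)
  visit S2: S2--a-->S0 (seen), S2--b-->S1 (seen), S2--c-->S2 (seen)
  visit S1: S1--a-->S1 (seen), S1--b-->S2 (seen), S1--c-->S3 (new)
  visit S3: S3--a-->S2 (seen), S3--b-->S1 (seen), S3--c-->S2 (seen)

Answer: S0, S1, S2, S3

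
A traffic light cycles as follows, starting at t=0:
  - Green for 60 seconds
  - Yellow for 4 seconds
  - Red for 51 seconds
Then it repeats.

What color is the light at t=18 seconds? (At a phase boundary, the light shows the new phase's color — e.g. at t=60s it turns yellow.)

Answer: green

Derivation:
Cycle length = 60 + 4 + 51 = 115s
t = 18, phase_t = 18 mod 115 = 18
18 < 60 (green end) → GREEN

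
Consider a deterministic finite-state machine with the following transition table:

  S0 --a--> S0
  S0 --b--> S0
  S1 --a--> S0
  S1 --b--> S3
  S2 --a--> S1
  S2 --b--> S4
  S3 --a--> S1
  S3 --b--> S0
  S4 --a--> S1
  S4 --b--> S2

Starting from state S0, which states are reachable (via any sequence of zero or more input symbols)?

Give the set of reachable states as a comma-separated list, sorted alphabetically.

Answer: S0

Derivation:
BFS from S0:
  visit S0: S0--a-->S0 (seen), S0--b-->S0 (seen)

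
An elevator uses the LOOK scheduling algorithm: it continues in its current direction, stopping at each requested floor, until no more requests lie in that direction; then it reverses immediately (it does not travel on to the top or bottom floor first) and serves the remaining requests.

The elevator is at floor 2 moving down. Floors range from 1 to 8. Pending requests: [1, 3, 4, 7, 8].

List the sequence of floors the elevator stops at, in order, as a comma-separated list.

Current: 2, moving DOWN
Serve below first (descending): [1]
Then reverse, serve above (ascending): [3, 4, 7, 8]

Answer: 1, 3, 4, 7, 8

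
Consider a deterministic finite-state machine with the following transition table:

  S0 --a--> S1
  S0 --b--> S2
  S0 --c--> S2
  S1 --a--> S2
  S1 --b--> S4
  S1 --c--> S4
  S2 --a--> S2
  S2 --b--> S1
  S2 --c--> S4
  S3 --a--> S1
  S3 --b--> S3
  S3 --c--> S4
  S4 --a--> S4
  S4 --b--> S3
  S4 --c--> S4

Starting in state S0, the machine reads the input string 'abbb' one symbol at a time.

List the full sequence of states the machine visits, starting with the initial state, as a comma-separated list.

Start: S0
  read 'a': S0 --a--> S1
  read 'b': S1 --b--> S4
  read 'b': S4 --b--> S3
  read 'b': S3 --b--> S3

Answer: S0, S1, S4, S3, S3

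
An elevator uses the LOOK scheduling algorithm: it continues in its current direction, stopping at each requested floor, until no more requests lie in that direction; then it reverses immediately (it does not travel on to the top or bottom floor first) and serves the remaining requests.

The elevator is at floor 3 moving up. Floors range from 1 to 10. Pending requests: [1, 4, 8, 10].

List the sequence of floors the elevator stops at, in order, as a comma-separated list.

Current: 3, moving UP
Serve above first (ascending): [4, 8, 10]
Then reverse, serve below (descending): [1]

Answer: 4, 8, 10, 1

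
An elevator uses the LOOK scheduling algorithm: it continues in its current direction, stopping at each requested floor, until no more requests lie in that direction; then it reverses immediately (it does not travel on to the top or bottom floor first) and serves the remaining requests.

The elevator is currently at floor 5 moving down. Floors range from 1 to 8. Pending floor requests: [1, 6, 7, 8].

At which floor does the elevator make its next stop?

Current floor: 5, direction: down
Requests above: [6, 7, 8]
Requests below: [1]
Moving down and requests lie below → nearest below is max([1]) = 1

Answer: 1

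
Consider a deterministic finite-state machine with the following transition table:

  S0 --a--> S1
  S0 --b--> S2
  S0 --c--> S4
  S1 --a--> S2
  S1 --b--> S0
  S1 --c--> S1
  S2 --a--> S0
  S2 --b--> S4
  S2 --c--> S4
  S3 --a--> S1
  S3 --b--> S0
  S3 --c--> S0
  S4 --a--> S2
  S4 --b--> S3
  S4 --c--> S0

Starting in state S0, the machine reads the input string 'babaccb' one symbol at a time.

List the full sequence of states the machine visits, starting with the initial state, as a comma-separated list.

Start: S0
  read 'b': S0 --b--> S2
  read 'a': S2 --a--> S0
  read 'b': S0 --b--> S2
  read 'a': S2 --a--> S0
  read 'c': S0 --c--> S4
  read 'c': S4 --c--> S0
  read 'b': S0 --b--> S2

Answer: S0, S2, S0, S2, S0, S4, S0, S2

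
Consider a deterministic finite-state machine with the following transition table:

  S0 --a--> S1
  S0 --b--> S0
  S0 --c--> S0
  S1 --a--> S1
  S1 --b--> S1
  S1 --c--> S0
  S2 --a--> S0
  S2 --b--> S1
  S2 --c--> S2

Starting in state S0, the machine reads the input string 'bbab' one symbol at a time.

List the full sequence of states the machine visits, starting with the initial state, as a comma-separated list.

Start: S0
  read 'b': S0 --b--> S0
  read 'b': S0 --b--> S0
  read 'a': S0 --a--> S1
  read 'b': S1 --b--> S1

Answer: S0, S0, S0, S1, S1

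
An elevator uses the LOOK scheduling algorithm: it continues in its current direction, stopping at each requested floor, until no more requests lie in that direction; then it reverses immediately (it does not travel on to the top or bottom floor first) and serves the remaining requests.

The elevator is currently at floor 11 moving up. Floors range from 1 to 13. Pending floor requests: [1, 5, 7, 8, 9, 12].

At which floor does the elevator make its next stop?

Answer: 12

Derivation:
Current floor: 11, direction: up
Requests above: [12]
Requests below: [1, 5, 7, 8, 9]
Moving up and requests lie above → nearest above is min([12]) = 12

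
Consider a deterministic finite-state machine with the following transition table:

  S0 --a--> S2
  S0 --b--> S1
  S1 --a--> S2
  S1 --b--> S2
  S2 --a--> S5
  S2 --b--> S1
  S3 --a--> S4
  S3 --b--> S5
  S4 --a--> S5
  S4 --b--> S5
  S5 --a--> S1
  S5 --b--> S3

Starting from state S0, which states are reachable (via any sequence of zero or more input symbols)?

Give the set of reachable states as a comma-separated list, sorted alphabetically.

Answer: S0, S1, S2, S3, S4, S5

Derivation:
BFS from S0:
  visit S0: S0--a-->S2 (new), S0--b-->S1 (new)
  visit S2: S2--a-->S5 (new), S2--b-->S1 (seen)
  visit S1: S1--a-->S2 (seen), S1--b-->S2 (seen)
  visit S5: S5--a-->S1 (seen), S5--b-->S3 (new)
  visit S3: S3--a-->S4 (new), S3--b-->S5 (seen)
  visit S4: S4--a-->S5 (seen), S4--b-->S5 (seen)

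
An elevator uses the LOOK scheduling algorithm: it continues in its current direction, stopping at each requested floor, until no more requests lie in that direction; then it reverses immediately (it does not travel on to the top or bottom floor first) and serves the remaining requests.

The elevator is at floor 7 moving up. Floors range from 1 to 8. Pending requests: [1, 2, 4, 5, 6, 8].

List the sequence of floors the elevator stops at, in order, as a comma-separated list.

Current: 7, moving UP
Serve above first (ascending): [8]
Then reverse, serve below (descending): [6, 5, 4, 2, 1]

Answer: 8, 6, 5, 4, 2, 1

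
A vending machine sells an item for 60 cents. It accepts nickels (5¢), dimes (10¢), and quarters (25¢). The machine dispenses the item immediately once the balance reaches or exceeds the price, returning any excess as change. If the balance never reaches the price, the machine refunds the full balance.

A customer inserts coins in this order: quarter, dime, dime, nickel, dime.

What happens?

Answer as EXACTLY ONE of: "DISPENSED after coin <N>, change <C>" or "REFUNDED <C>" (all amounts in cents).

Price: 60¢
Coin 1 (quarter, 25¢): balance = 25¢
Coin 2 (dime, 10¢): balance = 35¢
Coin 3 (dime, 10¢): balance = 45¢
Coin 4 (nickel, 5¢): balance = 50¢
Coin 5 (dime, 10¢): balance = 60¢
  → balance >= price → DISPENSE, change = 60 - 60 = 0¢

Answer: DISPENSED after coin 5, change 0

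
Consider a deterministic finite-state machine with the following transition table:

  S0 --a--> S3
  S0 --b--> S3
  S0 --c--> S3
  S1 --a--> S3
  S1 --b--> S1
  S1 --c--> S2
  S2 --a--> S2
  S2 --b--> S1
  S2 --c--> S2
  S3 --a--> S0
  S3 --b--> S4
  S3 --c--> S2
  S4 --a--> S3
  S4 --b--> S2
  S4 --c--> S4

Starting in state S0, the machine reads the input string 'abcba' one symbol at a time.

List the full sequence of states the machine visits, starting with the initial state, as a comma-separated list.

Start: S0
  read 'a': S0 --a--> S3
  read 'b': S3 --b--> S4
  read 'c': S4 --c--> S4
  read 'b': S4 --b--> S2
  read 'a': S2 --a--> S2

Answer: S0, S3, S4, S4, S2, S2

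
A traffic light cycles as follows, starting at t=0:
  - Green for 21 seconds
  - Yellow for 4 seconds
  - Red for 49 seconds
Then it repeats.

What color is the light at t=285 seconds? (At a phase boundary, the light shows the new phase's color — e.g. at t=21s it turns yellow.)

Cycle length = 21 + 4 + 49 = 74s
t = 285, phase_t = 285 mod 74 = 63
63 >= 25 → RED

Answer: red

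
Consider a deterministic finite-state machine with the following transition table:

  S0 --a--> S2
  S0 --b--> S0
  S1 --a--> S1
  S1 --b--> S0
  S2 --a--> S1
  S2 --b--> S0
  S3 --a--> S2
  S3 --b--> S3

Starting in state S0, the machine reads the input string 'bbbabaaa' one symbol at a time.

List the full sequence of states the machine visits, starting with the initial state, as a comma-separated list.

Answer: S0, S0, S0, S0, S2, S0, S2, S1, S1

Derivation:
Start: S0
  read 'b': S0 --b--> S0
  read 'b': S0 --b--> S0
  read 'b': S0 --b--> S0
  read 'a': S0 --a--> S2
  read 'b': S2 --b--> S0
  read 'a': S0 --a--> S2
  read 'a': S2 --a--> S1
  read 'a': S1 --a--> S1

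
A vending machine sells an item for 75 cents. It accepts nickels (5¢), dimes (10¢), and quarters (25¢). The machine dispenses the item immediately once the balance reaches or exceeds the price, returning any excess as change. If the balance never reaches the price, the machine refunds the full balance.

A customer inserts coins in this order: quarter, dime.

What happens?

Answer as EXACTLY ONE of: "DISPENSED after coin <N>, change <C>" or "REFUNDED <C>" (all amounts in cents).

Price: 75¢
Coin 1 (quarter, 25¢): balance = 25¢
Coin 2 (dime, 10¢): balance = 35¢
All coins inserted, balance 35¢ < price 75¢ → REFUND 35¢

Answer: REFUNDED 35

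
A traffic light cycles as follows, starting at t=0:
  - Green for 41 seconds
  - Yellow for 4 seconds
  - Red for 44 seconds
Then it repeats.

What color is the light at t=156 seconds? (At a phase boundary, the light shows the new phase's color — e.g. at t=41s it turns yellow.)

Cycle length = 41 + 4 + 44 = 89s
t = 156, phase_t = 156 mod 89 = 67
67 >= 45 → RED

Answer: red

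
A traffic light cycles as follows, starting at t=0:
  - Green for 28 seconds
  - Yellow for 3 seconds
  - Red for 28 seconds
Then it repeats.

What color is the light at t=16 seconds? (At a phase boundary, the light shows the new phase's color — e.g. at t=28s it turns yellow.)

Answer: green

Derivation:
Cycle length = 28 + 3 + 28 = 59s
t = 16, phase_t = 16 mod 59 = 16
16 < 28 (green end) → GREEN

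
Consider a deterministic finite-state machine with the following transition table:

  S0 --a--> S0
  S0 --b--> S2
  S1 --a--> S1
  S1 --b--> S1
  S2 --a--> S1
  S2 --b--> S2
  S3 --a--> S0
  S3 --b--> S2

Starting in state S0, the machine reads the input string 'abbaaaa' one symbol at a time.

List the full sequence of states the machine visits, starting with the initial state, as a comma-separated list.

Start: S0
  read 'a': S0 --a--> S0
  read 'b': S0 --b--> S2
  read 'b': S2 --b--> S2
  read 'a': S2 --a--> S1
  read 'a': S1 --a--> S1
  read 'a': S1 --a--> S1
  read 'a': S1 --a--> S1

Answer: S0, S0, S2, S2, S1, S1, S1, S1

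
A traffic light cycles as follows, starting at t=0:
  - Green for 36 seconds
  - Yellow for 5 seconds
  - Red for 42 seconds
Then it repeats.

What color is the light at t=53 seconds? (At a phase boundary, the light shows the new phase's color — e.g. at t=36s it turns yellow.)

Answer: red

Derivation:
Cycle length = 36 + 5 + 42 = 83s
t = 53, phase_t = 53 mod 83 = 53
53 >= 41 → RED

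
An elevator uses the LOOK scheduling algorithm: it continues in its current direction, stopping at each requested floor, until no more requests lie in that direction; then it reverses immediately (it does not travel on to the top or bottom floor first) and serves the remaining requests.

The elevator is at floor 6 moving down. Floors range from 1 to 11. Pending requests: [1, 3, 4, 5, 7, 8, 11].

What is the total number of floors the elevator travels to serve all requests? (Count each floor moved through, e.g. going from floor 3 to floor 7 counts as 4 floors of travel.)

Start at floor 6 moving down, LOOK stop order: [5, 4, 3, 1, 7, 8, 11]
  6 → 5: |5-6| = 1, total = 1
  5 → 4: |4-5| = 1, total = 2
  4 → 3: |3-4| = 1, total = 3
  3 → 1: |1-3| = 2, total = 5
  1 → 7: |7-1| = 6, total = 11
  7 → 8: |8-7| = 1, total = 12
  8 → 11: |11-8| = 3, total = 15

Answer: 15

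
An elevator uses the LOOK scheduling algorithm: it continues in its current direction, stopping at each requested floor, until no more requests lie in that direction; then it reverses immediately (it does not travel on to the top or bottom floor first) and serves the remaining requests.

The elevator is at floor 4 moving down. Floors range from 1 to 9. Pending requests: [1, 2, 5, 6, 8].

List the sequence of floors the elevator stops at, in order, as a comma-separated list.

Current: 4, moving DOWN
Serve below first (descending): [2, 1]
Then reverse, serve above (ascending): [5, 6, 8]

Answer: 2, 1, 5, 6, 8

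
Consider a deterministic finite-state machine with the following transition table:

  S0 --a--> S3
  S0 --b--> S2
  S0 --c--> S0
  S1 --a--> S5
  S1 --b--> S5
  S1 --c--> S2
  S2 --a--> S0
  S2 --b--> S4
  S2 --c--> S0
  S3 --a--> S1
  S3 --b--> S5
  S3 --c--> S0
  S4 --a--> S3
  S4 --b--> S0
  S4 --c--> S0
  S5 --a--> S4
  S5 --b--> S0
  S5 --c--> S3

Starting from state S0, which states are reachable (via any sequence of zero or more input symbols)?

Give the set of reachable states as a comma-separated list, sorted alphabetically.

BFS from S0:
  visit S0: S0--a-->S3 (new), S0--b-->S2 (new), S0--c-->S0 (seen)
  visit S3: S3--a-->S1 (new), S3--b-->S5 (new), S3--c-->S0 (seen)
  visit S2: S2--a-->S0 (seen), S2--b-->S4 (new), S2--c-->S0 (seen)
  visit S1: S1--a-->S5 (seen), S1--b-->S5 (seen), S1--c-->S2 (seen)
  visit S5: S5--a-->S4 (seen), S5--b-->S0 (seen), S5--c-->S3 (seen)
  visit S4: S4--a-->S3 (seen), S4--b-->S0 (seen), S4--c-->S0 (seen)

Answer: S0, S1, S2, S3, S4, S5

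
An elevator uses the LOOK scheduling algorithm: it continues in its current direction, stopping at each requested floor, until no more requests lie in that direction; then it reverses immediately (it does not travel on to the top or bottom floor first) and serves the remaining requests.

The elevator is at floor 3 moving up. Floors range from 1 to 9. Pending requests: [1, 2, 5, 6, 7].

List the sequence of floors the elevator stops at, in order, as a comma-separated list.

Answer: 5, 6, 7, 2, 1

Derivation:
Current: 3, moving UP
Serve above first (ascending): [5, 6, 7]
Then reverse, serve below (descending): [2, 1]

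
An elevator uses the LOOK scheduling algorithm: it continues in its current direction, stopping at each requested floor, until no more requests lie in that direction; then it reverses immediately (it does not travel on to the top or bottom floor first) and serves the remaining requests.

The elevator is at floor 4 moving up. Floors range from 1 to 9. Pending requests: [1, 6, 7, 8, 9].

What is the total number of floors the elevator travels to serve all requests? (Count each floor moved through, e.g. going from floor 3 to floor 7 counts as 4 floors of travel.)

Answer: 13

Derivation:
Start at floor 4 moving up, LOOK stop order: [6, 7, 8, 9, 1]
  4 → 6: |6-4| = 2, total = 2
  6 → 7: |7-6| = 1, total = 3
  7 → 8: |8-7| = 1, total = 4
  8 → 9: |9-8| = 1, total = 5
  9 → 1: |1-9| = 8, total = 13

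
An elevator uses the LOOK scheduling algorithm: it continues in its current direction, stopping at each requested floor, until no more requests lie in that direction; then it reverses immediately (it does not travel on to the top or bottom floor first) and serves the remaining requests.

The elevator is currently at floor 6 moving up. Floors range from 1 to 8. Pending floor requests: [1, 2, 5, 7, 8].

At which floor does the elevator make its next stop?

Current floor: 6, direction: up
Requests above: [7, 8]
Requests below: [1, 2, 5]
Moving up and requests lie above → nearest above is min([7, 8]) = 7

Answer: 7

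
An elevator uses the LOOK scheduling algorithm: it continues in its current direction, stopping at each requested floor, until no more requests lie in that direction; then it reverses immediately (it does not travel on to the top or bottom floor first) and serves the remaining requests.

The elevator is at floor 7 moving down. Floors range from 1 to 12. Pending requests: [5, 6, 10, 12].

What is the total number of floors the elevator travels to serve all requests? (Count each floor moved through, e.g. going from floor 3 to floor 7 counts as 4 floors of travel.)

Start at floor 7 moving down, LOOK stop order: [6, 5, 10, 12]
  7 → 6: |6-7| = 1, total = 1
  6 → 5: |5-6| = 1, total = 2
  5 → 10: |10-5| = 5, total = 7
  10 → 12: |12-10| = 2, total = 9

Answer: 9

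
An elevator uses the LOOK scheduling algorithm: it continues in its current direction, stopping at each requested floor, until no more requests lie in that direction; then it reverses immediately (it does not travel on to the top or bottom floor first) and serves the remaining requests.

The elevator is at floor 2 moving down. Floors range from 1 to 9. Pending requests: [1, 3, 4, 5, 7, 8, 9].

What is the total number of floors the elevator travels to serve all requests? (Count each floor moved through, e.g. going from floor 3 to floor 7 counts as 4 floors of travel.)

Start at floor 2 moving down, LOOK stop order: [1, 3, 4, 5, 7, 8, 9]
  2 → 1: |1-2| = 1, total = 1
  1 → 3: |3-1| = 2, total = 3
  3 → 4: |4-3| = 1, total = 4
  4 → 5: |5-4| = 1, total = 5
  5 → 7: |7-5| = 2, total = 7
  7 → 8: |8-7| = 1, total = 8
  8 → 9: |9-8| = 1, total = 9

Answer: 9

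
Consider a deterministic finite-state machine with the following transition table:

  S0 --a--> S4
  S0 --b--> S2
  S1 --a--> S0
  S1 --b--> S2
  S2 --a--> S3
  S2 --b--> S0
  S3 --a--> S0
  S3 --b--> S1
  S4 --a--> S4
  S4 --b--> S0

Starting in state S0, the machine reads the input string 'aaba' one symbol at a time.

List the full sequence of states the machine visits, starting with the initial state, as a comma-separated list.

Start: S0
  read 'a': S0 --a--> S4
  read 'a': S4 --a--> S4
  read 'b': S4 --b--> S0
  read 'a': S0 --a--> S4

Answer: S0, S4, S4, S0, S4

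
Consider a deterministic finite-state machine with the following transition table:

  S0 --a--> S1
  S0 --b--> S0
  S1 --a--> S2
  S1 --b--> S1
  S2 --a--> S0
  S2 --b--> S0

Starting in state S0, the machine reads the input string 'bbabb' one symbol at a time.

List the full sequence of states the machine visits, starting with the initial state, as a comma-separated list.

Answer: S0, S0, S0, S1, S1, S1

Derivation:
Start: S0
  read 'b': S0 --b--> S0
  read 'b': S0 --b--> S0
  read 'a': S0 --a--> S1
  read 'b': S1 --b--> S1
  read 'b': S1 --b--> S1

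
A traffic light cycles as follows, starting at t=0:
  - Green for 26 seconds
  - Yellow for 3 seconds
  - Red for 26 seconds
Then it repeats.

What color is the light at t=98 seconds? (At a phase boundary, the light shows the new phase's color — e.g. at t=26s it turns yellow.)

Cycle length = 26 + 3 + 26 = 55s
t = 98, phase_t = 98 mod 55 = 43
43 >= 29 → RED

Answer: red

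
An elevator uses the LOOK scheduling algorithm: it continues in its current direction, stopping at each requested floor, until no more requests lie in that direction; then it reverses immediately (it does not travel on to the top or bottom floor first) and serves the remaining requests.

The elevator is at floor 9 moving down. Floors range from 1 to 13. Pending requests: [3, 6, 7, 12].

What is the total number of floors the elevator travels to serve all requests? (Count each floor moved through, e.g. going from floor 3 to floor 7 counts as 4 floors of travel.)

Start at floor 9 moving down, LOOK stop order: [7, 6, 3, 12]
  9 → 7: |7-9| = 2, total = 2
  7 → 6: |6-7| = 1, total = 3
  6 → 3: |3-6| = 3, total = 6
  3 → 12: |12-3| = 9, total = 15

Answer: 15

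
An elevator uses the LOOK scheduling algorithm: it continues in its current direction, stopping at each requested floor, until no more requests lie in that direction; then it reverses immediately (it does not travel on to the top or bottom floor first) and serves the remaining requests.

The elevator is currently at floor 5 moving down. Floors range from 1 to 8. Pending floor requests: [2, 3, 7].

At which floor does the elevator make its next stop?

Current floor: 5, direction: down
Requests above: [7]
Requests below: [2, 3]
Moving down and requests lie below → nearest below is max([2, 3]) = 3

Answer: 3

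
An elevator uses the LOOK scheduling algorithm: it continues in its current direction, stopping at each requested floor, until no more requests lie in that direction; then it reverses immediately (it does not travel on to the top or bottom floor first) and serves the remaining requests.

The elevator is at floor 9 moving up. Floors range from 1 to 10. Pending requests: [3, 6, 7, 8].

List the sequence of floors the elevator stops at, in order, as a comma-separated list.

Answer: 8, 7, 6, 3

Derivation:
Current: 9, moving UP
Serve above first (ascending): []
Then reverse, serve below (descending): [8, 7, 6, 3]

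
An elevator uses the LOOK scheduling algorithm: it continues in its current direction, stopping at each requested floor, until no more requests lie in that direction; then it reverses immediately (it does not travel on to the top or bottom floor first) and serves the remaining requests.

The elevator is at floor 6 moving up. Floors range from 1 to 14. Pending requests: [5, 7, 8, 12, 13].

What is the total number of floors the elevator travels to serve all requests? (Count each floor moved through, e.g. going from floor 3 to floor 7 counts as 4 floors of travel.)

Answer: 15

Derivation:
Start at floor 6 moving up, LOOK stop order: [7, 8, 12, 13, 5]
  6 → 7: |7-6| = 1, total = 1
  7 → 8: |8-7| = 1, total = 2
  8 → 12: |12-8| = 4, total = 6
  12 → 13: |13-12| = 1, total = 7
  13 → 5: |5-13| = 8, total = 15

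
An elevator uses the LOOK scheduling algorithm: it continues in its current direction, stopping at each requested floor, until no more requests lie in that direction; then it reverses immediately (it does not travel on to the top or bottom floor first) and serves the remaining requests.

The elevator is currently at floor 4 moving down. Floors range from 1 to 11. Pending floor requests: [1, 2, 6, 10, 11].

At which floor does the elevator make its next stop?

Answer: 2

Derivation:
Current floor: 4, direction: down
Requests above: [6, 10, 11]
Requests below: [1, 2]
Moving down and requests lie below → nearest below is max([1, 2]) = 2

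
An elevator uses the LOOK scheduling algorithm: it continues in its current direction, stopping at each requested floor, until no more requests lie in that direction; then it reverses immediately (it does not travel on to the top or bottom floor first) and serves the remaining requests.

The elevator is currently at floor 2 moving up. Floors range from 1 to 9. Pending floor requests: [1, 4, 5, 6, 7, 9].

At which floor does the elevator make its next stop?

Current floor: 2, direction: up
Requests above: [4, 5, 6, 7, 9]
Requests below: [1]
Moving up and requests lie above → nearest above is min([4, 5, 6, 7, 9]) = 4

Answer: 4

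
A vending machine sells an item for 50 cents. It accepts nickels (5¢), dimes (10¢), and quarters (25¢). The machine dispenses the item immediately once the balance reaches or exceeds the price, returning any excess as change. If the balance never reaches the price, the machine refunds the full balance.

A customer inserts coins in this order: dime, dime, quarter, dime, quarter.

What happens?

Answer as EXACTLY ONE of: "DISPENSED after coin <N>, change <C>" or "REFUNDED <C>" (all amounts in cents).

Answer: DISPENSED after coin 4, change 5

Derivation:
Price: 50¢
Coin 1 (dime, 10¢): balance = 10¢
Coin 2 (dime, 10¢): balance = 20¢
Coin 3 (quarter, 25¢): balance = 45¢
Coin 4 (dime, 10¢): balance = 55¢
  → balance >= price → DISPENSE, change = 55 - 50 = 5¢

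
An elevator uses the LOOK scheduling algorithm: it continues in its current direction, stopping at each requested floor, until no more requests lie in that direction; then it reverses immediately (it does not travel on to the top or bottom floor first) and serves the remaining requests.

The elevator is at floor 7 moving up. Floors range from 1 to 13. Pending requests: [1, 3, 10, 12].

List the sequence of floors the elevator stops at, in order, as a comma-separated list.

Answer: 10, 12, 3, 1

Derivation:
Current: 7, moving UP
Serve above first (ascending): [10, 12]
Then reverse, serve below (descending): [3, 1]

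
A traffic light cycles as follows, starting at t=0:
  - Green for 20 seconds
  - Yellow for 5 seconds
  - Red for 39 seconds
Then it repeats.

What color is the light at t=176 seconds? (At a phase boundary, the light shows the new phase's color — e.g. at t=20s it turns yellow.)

Answer: red

Derivation:
Cycle length = 20 + 5 + 39 = 64s
t = 176, phase_t = 176 mod 64 = 48
48 >= 25 → RED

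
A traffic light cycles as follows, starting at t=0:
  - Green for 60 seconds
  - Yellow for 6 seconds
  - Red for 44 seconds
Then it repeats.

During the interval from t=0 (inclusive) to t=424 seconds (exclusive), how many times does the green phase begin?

Cycle = 60+6+44 = 110s
green phase starts at t = k*110 + 0 for k=0,1,2,...
Need k*110+0 < 424 → k < 3.855
k ∈ {0, ..., 3} → 4 starts

Answer: 4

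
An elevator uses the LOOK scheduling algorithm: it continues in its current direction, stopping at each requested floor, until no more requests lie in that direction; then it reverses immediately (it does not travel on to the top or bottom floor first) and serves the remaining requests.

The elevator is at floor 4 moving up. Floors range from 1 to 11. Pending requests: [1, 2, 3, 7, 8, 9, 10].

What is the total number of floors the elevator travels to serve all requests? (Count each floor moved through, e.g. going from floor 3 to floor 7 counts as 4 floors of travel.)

Answer: 15

Derivation:
Start at floor 4 moving up, LOOK stop order: [7, 8, 9, 10, 3, 2, 1]
  4 → 7: |7-4| = 3, total = 3
  7 → 8: |8-7| = 1, total = 4
  8 → 9: |9-8| = 1, total = 5
  9 → 10: |10-9| = 1, total = 6
  10 → 3: |3-10| = 7, total = 13
  3 → 2: |2-3| = 1, total = 14
  2 → 1: |1-2| = 1, total = 15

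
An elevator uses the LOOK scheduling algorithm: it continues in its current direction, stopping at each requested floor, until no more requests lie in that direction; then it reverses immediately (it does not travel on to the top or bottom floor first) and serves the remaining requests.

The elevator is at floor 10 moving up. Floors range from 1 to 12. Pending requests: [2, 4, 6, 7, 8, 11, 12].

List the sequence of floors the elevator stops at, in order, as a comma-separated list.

Current: 10, moving UP
Serve above first (ascending): [11, 12]
Then reverse, serve below (descending): [8, 7, 6, 4, 2]

Answer: 11, 12, 8, 7, 6, 4, 2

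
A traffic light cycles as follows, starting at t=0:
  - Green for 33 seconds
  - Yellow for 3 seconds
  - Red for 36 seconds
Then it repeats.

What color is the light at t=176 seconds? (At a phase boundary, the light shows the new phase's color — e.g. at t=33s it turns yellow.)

Cycle length = 33 + 3 + 36 = 72s
t = 176, phase_t = 176 mod 72 = 32
32 < 33 (green end) → GREEN

Answer: green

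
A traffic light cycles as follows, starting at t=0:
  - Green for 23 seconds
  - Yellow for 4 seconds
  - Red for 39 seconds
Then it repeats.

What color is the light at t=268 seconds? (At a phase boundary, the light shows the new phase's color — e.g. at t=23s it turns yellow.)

Answer: green

Derivation:
Cycle length = 23 + 4 + 39 = 66s
t = 268, phase_t = 268 mod 66 = 4
4 < 23 (green end) → GREEN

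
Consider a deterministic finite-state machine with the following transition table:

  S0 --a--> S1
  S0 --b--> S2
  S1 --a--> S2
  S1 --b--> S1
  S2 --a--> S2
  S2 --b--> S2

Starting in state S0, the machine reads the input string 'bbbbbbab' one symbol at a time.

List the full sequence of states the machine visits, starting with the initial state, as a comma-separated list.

Answer: S0, S2, S2, S2, S2, S2, S2, S2, S2

Derivation:
Start: S0
  read 'b': S0 --b--> S2
  read 'b': S2 --b--> S2
  read 'b': S2 --b--> S2
  read 'b': S2 --b--> S2
  read 'b': S2 --b--> S2
  read 'b': S2 --b--> S2
  read 'a': S2 --a--> S2
  read 'b': S2 --b--> S2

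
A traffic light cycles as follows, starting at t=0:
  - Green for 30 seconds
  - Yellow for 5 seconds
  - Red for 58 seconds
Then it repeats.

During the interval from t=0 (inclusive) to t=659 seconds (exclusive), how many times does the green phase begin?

Cycle = 30+5+58 = 93s
green phase starts at t = k*93 + 0 for k=0,1,2,...
Need k*93+0 < 659 → k < 7.086
k ∈ {0, ..., 7} → 8 starts

Answer: 8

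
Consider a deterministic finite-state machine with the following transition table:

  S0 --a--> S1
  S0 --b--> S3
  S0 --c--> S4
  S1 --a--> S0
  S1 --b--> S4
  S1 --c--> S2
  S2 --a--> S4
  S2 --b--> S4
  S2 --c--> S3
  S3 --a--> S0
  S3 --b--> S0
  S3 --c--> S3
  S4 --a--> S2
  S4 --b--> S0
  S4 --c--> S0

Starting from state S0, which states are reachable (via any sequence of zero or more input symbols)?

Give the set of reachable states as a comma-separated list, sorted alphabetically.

BFS from S0:
  visit S0: S0--a-->S1 (new), S0--b-->S3 (new), S0--c-->S4 (new)
  visit S1: S1--a-->S0 (seen), S1--b-->S4 (seen), S1--c-->S2 (new)
  visit S3: S3--a-->S0 (seen), S3--b-->S0 (seen), S3--c-->S3 (seen)
  visit S4: S4--a-->S2 (seen), S4--b-->S0 (seen), S4--c-->S0 (seen)
  visit S2: S2--a-->S4 (seen), S2--b-->S4 (seen), S2--c-->S3 (seen)

Answer: S0, S1, S2, S3, S4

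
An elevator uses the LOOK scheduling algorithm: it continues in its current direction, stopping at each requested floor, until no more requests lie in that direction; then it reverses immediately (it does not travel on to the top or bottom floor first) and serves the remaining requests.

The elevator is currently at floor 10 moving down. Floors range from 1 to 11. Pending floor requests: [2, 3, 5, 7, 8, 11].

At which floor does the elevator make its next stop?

Current floor: 10, direction: down
Requests above: [11]
Requests below: [2, 3, 5, 7, 8]
Moving down and requests lie below → nearest below is max([2, 3, 5, 7, 8]) = 8

Answer: 8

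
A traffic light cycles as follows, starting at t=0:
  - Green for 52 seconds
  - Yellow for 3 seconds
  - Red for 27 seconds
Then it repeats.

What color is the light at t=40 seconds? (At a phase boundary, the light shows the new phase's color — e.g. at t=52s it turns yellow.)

Cycle length = 52 + 3 + 27 = 82s
t = 40, phase_t = 40 mod 82 = 40
40 < 52 (green end) → GREEN

Answer: green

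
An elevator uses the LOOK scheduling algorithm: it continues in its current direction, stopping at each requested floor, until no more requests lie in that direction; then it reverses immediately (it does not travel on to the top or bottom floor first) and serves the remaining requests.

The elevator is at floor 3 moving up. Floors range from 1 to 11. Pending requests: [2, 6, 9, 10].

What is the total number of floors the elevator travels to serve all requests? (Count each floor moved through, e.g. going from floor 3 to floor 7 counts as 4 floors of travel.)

Start at floor 3 moving up, LOOK stop order: [6, 9, 10, 2]
  3 → 6: |6-3| = 3, total = 3
  6 → 9: |9-6| = 3, total = 6
  9 → 10: |10-9| = 1, total = 7
  10 → 2: |2-10| = 8, total = 15

Answer: 15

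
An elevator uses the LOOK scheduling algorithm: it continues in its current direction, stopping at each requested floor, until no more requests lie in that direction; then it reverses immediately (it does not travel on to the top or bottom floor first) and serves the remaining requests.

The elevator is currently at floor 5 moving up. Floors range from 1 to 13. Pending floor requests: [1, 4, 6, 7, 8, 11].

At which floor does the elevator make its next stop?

Answer: 6

Derivation:
Current floor: 5, direction: up
Requests above: [6, 7, 8, 11]
Requests below: [1, 4]
Moving up and requests lie above → nearest above is min([6, 7, 8, 11]) = 6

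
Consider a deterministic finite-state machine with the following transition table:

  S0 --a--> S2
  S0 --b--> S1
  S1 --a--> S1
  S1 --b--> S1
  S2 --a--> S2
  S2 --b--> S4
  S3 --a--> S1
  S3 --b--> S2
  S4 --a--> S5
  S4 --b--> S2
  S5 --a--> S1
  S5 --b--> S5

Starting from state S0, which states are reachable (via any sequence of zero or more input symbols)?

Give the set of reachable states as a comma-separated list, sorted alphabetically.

BFS from S0:
  visit S0: S0--a-->S2 (new), S0--b-->S1 (new)
  visit S2: S2--a-->S2 (seen), S2--b-->S4 (new)
  visit S1: S1--a-->S1 (seen), S1--b-->S1 (seen)
  visit S4: S4--a-->S5 (new), S4--b-->S2 (seen)
  visit S5: S5--a-->S1 (seen), S5--b-->S5 (seen)

Answer: S0, S1, S2, S4, S5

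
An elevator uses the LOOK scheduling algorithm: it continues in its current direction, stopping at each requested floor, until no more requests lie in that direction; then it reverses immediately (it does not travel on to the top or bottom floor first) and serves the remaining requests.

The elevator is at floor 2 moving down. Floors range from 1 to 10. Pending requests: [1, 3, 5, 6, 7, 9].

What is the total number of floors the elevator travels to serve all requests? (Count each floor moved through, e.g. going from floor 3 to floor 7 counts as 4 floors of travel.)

Start at floor 2 moving down, LOOK stop order: [1, 3, 5, 6, 7, 9]
  2 → 1: |1-2| = 1, total = 1
  1 → 3: |3-1| = 2, total = 3
  3 → 5: |5-3| = 2, total = 5
  5 → 6: |6-5| = 1, total = 6
  6 → 7: |7-6| = 1, total = 7
  7 → 9: |9-7| = 2, total = 9

Answer: 9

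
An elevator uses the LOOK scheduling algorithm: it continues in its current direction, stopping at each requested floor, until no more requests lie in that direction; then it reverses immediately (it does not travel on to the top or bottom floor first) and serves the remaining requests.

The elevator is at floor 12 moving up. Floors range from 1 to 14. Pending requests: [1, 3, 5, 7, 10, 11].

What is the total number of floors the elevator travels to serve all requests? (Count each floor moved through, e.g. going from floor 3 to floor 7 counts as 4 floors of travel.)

Start at floor 12 moving up, LOOK stop order: [11, 10, 7, 5, 3, 1]
  12 → 11: |11-12| = 1, total = 1
  11 → 10: |10-11| = 1, total = 2
  10 → 7: |7-10| = 3, total = 5
  7 → 5: |5-7| = 2, total = 7
  5 → 3: |3-5| = 2, total = 9
  3 → 1: |1-3| = 2, total = 11

Answer: 11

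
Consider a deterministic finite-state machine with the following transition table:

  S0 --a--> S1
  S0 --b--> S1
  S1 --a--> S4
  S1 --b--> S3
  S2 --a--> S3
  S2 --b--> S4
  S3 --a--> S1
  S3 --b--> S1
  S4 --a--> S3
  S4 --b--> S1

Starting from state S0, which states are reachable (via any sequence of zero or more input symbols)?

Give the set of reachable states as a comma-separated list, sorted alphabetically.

BFS from S0:
  visit S0: S0--a-->S1 (new), S0--b-->S1 (seen)
  visit S1: S1--a-->S4 (new), S1--b-->S3 (new)
  visit S4: S4--a-->S3 (seen), S4--b-->S1 (seen)
  visit S3: S3--a-->S1 (seen), S3--b-->S1 (seen)

Answer: S0, S1, S3, S4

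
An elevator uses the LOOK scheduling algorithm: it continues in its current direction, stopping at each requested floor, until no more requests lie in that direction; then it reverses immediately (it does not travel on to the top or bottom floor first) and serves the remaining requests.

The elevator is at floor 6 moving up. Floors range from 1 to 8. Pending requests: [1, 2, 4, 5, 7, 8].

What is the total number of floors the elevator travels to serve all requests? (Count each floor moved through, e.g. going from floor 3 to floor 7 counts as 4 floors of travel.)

Answer: 9

Derivation:
Start at floor 6 moving up, LOOK stop order: [7, 8, 5, 4, 2, 1]
  6 → 7: |7-6| = 1, total = 1
  7 → 8: |8-7| = 1, total = 2
  8 → 5: |5-8| = 3, total = 5
  5 → 4: |4-5| = 1, total = 6
  4 → 2: |2-4| = 2, total = 8
  2 → 1: |1-2| = 1, total = 9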